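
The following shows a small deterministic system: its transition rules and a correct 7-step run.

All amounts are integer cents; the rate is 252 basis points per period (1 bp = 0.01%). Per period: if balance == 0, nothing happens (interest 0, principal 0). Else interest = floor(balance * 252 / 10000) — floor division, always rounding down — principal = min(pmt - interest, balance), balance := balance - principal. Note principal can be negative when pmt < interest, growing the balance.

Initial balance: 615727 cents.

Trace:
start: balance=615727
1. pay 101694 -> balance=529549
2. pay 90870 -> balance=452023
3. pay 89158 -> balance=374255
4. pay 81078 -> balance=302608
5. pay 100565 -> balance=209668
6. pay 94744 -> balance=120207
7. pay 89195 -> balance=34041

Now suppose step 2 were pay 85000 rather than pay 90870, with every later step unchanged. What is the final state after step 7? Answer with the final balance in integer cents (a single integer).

(re-executing from step 2 with the substitution; state before step 2: balance=529549)
2. pay 85000 -> balance=457893
3. pay 89158 -> balance=380273
4. pay 81078 -> balance=308777
5. pay 100565 -> balance=215993
6. pay 94744 -> balance=126692
7. pay 89195 -> balance=40689

40689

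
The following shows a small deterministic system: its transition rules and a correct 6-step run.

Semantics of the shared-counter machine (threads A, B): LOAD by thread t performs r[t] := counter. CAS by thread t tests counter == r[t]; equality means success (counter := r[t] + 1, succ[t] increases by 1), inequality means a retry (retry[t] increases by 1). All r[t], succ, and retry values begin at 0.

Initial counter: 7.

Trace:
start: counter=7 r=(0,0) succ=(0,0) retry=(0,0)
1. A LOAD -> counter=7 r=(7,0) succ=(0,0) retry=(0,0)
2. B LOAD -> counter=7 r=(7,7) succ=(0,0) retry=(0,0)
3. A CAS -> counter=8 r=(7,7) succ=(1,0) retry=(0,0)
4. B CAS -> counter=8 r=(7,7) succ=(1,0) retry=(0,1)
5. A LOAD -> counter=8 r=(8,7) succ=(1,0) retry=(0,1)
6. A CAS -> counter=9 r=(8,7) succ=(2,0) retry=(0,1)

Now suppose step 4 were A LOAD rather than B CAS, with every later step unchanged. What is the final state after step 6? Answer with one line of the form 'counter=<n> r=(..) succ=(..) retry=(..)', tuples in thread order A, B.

counter=9 r=(8,7) succ=(2,0) retry=(0,0)

(re-executing from step 4 with the substitution; state before step 4: counter=8 r=(7,7) succ=(1,0) retry=(0,0))
4. A LOAD -> counter=8 r=(8,7) succ=(1,0) retry=(0,0)
5. A LOAD -> counter=8 r=(8,7) succ=(1,0) retry=(0,0)
6. A CAS -> counter=9 r=(8,7) succ=(2,0) retry=(0,0)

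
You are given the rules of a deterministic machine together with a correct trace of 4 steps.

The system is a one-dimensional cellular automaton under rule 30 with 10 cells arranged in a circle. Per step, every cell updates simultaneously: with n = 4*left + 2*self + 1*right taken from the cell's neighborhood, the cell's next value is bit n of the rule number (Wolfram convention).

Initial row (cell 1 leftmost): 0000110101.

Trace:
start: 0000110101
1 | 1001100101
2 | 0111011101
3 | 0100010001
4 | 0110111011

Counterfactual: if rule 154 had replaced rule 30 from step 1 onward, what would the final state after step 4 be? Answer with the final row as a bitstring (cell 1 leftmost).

(re-executing steps 1..4 under rule 154; state before step 1: 0000110101)
1 | 1001100000
2 | 0111010001
3 | 0110001010
4 | 1101010001

1101010001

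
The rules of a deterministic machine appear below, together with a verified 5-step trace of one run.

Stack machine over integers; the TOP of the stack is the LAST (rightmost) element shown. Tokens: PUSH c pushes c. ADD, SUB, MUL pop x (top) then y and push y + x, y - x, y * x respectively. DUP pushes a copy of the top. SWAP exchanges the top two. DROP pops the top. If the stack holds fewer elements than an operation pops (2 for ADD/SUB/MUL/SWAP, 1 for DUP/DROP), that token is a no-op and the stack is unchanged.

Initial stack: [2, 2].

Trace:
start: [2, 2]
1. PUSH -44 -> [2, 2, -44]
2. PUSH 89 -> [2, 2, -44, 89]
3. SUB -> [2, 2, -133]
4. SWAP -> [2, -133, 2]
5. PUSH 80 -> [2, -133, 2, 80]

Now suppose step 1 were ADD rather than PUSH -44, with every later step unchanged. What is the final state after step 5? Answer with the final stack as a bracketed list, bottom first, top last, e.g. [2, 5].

[-85, 80]

(re-executing from step 1 with the substitution; state before step 1: [2, 2])
1. ADD -> [4]
2. PUSH 89 -> [4, 89]
3. SUB -> [-85]
4. SWAP -> [-85]
5. PUSH 80 -> [-85, 80]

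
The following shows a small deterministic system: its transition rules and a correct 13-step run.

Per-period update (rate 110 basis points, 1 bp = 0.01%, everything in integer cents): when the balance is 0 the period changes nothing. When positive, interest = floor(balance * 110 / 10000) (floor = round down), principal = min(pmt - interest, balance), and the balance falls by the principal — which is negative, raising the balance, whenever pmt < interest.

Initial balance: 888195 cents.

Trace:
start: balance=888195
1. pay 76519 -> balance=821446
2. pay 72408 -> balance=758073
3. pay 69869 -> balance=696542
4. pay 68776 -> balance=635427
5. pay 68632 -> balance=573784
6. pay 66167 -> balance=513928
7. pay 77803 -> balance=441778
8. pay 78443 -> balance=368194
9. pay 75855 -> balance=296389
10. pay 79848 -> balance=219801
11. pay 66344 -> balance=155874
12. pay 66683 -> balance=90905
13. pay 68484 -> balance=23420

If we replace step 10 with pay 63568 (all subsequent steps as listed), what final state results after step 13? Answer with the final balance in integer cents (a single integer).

(re-executing from step 10 with the substitution; state before step 10: balance=296389)
10. pay 63568 -> balance=236081
11. pay 66344 -> balance=172333
12. pay 66683 -> balance=107545
13. pay 68484 -> balance=40243

40243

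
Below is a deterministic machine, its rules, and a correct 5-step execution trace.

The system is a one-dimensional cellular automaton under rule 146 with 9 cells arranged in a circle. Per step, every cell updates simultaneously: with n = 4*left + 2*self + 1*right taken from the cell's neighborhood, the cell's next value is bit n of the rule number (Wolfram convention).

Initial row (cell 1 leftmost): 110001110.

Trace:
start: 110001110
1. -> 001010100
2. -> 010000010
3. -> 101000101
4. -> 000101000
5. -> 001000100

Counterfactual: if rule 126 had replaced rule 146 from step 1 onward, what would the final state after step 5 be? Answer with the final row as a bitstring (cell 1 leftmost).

000111100

(re-executing steps 1..5 under rule 126; state before step 1: 110001110)
1. -> 111011011
2. -> 001111110
3. -> 011000011
4. -> 111100111
5. -> 000111100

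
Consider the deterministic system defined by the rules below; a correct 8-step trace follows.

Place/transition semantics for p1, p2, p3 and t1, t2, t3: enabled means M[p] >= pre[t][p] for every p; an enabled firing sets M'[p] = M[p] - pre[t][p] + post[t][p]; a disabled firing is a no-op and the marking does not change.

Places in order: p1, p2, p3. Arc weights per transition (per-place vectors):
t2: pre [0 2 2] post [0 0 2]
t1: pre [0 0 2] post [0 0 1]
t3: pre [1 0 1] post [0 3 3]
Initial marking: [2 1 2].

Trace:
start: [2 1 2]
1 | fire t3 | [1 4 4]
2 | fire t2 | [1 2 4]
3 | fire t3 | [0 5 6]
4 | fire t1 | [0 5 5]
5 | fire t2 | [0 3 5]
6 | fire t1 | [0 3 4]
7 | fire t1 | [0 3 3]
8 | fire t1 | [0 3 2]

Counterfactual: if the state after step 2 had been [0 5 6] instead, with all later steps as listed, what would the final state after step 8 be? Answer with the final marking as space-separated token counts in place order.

0 3 2

state after step 2 := [0 5 6]
3 | fire t3 | [0 5 6]
4 | fire t1 | [0 5 5]
5 | fire t2 | [0 3 5]
6 | fire t1 | [0 3 4]
7 | fire t1 | [0 3 3]
8 | fire t1 | [0 3 2]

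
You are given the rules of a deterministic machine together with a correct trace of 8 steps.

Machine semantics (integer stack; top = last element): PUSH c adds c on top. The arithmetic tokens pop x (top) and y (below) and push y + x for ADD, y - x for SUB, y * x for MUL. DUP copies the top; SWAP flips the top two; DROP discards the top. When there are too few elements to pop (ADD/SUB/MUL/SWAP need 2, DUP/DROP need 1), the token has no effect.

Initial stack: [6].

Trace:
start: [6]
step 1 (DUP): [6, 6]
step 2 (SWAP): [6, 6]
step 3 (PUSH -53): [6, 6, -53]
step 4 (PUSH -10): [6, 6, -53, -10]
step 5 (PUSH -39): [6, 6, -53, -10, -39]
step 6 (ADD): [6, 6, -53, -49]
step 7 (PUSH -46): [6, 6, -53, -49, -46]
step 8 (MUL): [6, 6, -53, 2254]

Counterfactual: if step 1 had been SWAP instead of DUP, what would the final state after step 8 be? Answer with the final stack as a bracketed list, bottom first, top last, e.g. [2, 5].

[6, -53, 2254]

(re-executing from step 1 with the substitution; state before step 1: [6])
step 1 (SWAP): [6]
step 2 (SWAP): [6]
step 3 (PUSH -53): [6, -53]
step 4 (PUSH -10): [6, -53, -10]
step 5 (PUSH -39): [6, -53, -10, -39]
step 6 (ADD): [6, -53, -49]
step 7 (PUSH -46): [6, -53, -49, -46]
step 8 (MUL): [6, -53, 2254]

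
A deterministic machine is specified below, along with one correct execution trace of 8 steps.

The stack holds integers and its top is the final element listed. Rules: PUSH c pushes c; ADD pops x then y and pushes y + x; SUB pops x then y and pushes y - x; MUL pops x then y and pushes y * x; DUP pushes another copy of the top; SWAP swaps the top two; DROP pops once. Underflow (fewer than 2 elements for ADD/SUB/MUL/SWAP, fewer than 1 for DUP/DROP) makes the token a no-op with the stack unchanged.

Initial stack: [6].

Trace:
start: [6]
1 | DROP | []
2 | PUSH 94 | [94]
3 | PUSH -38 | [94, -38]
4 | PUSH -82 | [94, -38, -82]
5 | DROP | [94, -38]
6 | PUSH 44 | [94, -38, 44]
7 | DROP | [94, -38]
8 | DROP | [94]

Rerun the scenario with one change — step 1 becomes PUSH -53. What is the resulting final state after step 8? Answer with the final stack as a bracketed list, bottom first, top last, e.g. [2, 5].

(re-executing from step 1 with the substitution; state before step 1: [6])
1 | PUSH -53 | [6, -53]
2 | PUSH 94 | [6, -53, 94]
3 | PUSH -38 | [6, -53, 94, -38]
4 | PUSH -82 | [6, -53, 94, -38, -82]
5 | DROP | [6, -53, 94, -38]
6 | PUSH 44 | [6, -53, 94, -38, 44]
7 | DROP | [6, -53, 94, -38]
8 | DROP | [6, -53, 94]

[6, -53, 94]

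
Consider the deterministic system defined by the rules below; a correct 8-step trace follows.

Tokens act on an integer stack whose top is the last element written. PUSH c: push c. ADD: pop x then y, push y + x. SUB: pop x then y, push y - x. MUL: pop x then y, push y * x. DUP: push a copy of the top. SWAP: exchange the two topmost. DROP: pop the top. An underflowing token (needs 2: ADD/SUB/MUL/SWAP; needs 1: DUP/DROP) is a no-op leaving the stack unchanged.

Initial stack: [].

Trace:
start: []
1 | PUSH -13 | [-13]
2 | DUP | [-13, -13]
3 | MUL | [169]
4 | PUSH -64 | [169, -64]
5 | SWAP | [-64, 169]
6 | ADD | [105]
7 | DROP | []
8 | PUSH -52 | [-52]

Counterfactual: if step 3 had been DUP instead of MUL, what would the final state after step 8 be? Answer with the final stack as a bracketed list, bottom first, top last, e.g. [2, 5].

(re-executing from step 3 with the substitution; state before step 3: [-13, -13])
3 | DUP | [-13, -13, -13]
4 | PUSH -64 | [-13, -13, -13, -64]
5 | SWAP | [-13, -13, -64, -13]
6 | ADD | [-13, -13, -77]
7 | DROP | [-13, -13]
8 | PUSH -52 | [-13, -13, -52]

[-13, -13, -52]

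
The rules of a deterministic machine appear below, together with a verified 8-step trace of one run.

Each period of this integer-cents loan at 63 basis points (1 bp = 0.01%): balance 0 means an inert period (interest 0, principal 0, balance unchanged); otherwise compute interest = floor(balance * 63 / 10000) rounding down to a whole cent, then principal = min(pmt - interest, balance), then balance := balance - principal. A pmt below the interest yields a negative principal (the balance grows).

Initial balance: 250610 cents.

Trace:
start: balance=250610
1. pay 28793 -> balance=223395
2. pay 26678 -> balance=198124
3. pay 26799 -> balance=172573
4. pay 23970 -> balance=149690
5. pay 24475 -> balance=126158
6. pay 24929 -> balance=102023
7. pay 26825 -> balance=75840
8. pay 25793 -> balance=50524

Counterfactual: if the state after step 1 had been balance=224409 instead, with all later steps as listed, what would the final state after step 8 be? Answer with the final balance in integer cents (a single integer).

state after step 1 := balance=224409
2. pay 26678 -> balance=199144
3. pay 26799 -> balance=173599
4. pay 23970 -> balance=150722
5. pay 24475 -> balance=127196
6. pay 24929 -> balance=103068
7. pay 26825 -> balance=76892
8. pay 25793 -> balance=51583

51583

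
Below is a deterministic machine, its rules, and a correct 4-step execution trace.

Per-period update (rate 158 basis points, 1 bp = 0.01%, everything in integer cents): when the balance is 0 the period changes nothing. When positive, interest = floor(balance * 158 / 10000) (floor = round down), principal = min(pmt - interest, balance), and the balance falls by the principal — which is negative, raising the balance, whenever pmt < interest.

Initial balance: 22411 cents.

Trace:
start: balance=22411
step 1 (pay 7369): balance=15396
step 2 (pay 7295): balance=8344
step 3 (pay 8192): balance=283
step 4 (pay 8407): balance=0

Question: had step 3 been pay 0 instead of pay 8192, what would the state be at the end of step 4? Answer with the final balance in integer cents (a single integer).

(re-executing from step 3 with the substitution; state before step 3: balance=8344)
step 3 (pay 0): balance=8475
step 4 (pay 8407): balance=201

201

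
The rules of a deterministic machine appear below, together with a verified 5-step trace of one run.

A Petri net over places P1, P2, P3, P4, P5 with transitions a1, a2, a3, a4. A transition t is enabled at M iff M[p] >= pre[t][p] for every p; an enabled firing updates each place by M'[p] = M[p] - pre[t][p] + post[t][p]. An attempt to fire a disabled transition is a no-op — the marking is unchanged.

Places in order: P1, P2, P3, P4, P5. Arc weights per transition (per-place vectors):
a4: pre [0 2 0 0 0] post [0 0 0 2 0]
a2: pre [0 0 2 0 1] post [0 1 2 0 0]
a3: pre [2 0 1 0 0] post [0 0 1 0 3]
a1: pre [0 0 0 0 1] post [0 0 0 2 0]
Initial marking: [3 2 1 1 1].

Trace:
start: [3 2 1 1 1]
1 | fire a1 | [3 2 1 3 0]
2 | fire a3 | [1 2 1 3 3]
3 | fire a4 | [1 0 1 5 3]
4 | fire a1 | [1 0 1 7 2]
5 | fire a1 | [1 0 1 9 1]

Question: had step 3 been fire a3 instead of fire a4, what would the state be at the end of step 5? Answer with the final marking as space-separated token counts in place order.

(re-executing from step 3 with the substitution; state before step 3: [1 2 1 3 3])
3 | fire a3 | [1 2 1 3 3]
4 | fire a1 | [1 2 1 5 2]
5 | fire a1 | [1 2 1 7 1]

1 2 1 7 1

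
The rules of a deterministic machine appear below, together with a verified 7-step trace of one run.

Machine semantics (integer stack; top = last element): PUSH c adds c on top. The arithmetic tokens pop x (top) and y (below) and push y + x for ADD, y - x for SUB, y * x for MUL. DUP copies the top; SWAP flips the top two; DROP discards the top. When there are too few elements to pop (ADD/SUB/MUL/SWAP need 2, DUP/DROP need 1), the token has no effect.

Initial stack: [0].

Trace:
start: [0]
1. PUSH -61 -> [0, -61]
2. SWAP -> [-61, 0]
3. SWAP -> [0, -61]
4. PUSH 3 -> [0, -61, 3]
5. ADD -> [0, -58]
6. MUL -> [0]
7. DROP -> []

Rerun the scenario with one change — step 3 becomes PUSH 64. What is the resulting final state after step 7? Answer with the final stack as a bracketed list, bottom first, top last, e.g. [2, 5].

[-61]

(re-executing from step 3 with the substitution; state before step 3: [-61, 0])
3. PUSH 64 -> [-61, 0, 64]
4. PUSH 3 -> [-61, 0, 64, 3]
5. ADD -> [-61, 0, 67]
6. MUL -> [-61, 0]
7. DROP -> [-61]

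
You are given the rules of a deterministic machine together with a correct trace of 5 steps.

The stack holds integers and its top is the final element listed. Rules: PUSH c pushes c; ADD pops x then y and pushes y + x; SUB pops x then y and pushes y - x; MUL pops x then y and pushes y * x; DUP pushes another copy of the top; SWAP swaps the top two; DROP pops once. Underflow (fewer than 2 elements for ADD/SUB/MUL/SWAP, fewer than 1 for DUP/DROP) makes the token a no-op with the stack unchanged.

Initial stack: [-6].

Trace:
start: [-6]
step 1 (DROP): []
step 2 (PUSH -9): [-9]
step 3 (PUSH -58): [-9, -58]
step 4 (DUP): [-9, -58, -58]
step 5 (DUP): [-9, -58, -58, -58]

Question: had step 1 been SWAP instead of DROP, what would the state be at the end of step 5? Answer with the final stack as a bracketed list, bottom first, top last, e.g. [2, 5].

[-6, -9, -58, -58, -58]

(re-executing from step 1 with the substitution; state before step 1: [-6])
step 1 (SWAP): [-6]
step 2 (PUSH -9): [-6, -9]
step 3 (PUSH -58): [-6, -9, -58]
step 4 (DUP): [-6, -9, -58, -58]
step 5 (DUP): [-6, -9, -58, -58, -58]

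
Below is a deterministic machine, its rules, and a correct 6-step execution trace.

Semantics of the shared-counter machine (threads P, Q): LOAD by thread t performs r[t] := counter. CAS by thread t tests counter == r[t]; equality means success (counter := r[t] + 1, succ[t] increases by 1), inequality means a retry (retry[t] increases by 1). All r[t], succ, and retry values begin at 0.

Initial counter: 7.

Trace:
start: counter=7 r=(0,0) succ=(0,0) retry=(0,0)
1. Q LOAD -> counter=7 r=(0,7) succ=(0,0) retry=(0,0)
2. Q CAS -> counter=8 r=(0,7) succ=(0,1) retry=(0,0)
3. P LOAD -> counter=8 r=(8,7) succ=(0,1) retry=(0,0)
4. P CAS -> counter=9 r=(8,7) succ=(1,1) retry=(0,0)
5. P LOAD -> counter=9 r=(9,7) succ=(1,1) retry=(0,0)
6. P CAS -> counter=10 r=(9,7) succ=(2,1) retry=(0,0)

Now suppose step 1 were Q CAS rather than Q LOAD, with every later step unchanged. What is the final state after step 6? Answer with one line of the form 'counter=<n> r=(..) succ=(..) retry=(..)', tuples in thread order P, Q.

(re-executing from step 1 with the substitution; state before step 1: counter=7 r=(0,0) succ=(0,0) retry=(0,0))
1. Q CAS -> counter=7 r=(0,0) succ=(0,0) retry=(0,1)
2. Q CAS -> counter=7 r=(0,0) succ=(0,0) retry=(0,2)
3. P LOAD -> counter=7 r=(7,0) succ=(0,0) retry=(0,2)
4. P CAS -> counter=8 r=(7,0) succ=(1,0) retry=(0,2)
5. P LOAD -> counter=8 r=(8,0) succ=(1,0) retry=(0,2)
6. P CAS -> counter=9 r=(8,0) succ=(2,0) retry=(0,2)

counter=9 r=(8,0) succ=(2,0) retry=(0,2)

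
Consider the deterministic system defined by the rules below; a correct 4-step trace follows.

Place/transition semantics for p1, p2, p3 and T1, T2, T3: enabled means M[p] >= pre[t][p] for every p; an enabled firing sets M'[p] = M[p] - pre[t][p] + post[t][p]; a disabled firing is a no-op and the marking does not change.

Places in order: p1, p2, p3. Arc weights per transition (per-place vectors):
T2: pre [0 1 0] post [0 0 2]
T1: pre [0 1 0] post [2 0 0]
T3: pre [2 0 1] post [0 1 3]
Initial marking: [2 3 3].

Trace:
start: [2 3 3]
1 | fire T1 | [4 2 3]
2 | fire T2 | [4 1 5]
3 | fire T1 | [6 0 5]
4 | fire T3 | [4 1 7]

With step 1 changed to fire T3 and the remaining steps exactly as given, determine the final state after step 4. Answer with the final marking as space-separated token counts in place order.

0 3 9

(re-executing from step 1 with the substitution; state before step 1: [2 3 3])
1 | fire T3 | [0 4 5]
2 | fire T2 | [0 3 7]
3 | fire T1 | [2 2 7]
4 | fire T3 | [0 3 9]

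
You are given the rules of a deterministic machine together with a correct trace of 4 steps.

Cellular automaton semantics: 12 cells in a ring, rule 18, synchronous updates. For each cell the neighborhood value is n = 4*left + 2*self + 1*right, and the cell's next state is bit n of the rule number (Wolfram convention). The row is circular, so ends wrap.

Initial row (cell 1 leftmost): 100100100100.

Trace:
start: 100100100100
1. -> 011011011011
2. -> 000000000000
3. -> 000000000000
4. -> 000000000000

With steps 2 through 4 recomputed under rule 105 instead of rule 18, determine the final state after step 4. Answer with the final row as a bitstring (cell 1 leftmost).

111111111111

(re-executing steps 2..4 under rule 105; state before step 2: 011011011011)
2. -> 111111111111
3. -> 000000000000
4. -> 111111111111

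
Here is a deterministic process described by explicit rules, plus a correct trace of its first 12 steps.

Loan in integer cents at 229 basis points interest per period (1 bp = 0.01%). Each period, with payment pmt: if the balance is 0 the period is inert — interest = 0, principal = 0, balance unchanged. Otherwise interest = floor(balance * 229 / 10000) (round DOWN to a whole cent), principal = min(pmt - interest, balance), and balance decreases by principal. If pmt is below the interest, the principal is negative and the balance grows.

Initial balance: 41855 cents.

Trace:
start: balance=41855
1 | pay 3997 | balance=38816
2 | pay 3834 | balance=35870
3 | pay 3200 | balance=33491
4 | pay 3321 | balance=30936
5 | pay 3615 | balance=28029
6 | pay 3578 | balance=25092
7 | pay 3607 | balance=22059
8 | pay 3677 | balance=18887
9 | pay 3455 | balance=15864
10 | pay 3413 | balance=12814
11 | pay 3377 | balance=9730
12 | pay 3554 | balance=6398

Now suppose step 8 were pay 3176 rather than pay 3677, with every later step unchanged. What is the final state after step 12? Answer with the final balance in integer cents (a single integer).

6947

(re-executing from step 8 with the substitution; state before step 8: balance=22059)
8 | pay 3176 | balance=19388
9 | pay 3455 | balance=16376
10 | pay 3413 | balance=13338
11 | pay 3377 | balance=10266
12 | pay 3554 | balance=6947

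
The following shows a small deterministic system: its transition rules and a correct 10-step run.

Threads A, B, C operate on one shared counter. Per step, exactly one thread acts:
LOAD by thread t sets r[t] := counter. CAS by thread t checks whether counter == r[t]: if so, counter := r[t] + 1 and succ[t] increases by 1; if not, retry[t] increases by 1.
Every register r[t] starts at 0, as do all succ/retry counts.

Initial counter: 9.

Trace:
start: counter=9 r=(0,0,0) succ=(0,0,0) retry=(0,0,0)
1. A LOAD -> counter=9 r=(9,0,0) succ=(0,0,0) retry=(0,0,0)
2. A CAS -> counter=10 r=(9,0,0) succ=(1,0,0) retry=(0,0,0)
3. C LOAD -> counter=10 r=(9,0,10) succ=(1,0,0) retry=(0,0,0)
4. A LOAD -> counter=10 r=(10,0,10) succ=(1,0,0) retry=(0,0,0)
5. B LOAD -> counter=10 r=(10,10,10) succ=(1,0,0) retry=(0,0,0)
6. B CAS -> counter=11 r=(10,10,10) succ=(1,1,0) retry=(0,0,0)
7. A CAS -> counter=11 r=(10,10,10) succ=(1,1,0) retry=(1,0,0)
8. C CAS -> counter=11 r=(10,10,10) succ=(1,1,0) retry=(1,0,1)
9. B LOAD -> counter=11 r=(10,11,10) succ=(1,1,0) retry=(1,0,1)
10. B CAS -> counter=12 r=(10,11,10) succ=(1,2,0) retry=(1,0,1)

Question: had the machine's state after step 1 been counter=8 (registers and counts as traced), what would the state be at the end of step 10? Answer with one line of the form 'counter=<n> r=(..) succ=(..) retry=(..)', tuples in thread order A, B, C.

state after step 1 := counter=8 r=(9,0,0) succ=(0,0,0) retry=(0,0,0)
2. A CAS -> counter=8 r=(9,0,0) succ=(0,0,0) retry=(1,0,0)
3. C LOAD -> counter=8 r=(9,0,8) succ=(0,0,0) retry=(1,0,0)
4. A LOAD -> counter=8 r=(8,0,8) succ=(0,0,0) retry=(1,0,0)
5. B LOAD -> counter=8 r=(8,8,8) succ=(0,0,0) retry=(1,0,0)
6. B CAS -> counter=9 r=(8,8,8) succ=(0,1,0) retry=(1,0,0)
7. A CAS -> counter=9 r=(8,8,8) succ=(0,1,0) retry=(2,0,0)
8. C CAS -> counter=9 r=(8,8,8) succ=(0,1,0) retry=(2,0,1)
9. B LOAD -> counter=9 r=(8,9,8) succ=(0,1,0) retry=(2,0,1)
10. B CAS -> counter=10 r=(8,9,8) succ=(0,2,0) retry=(2,0,1)

counter=10 r=(8,9,8) succ=(0,2,0) retry=(2,0,1)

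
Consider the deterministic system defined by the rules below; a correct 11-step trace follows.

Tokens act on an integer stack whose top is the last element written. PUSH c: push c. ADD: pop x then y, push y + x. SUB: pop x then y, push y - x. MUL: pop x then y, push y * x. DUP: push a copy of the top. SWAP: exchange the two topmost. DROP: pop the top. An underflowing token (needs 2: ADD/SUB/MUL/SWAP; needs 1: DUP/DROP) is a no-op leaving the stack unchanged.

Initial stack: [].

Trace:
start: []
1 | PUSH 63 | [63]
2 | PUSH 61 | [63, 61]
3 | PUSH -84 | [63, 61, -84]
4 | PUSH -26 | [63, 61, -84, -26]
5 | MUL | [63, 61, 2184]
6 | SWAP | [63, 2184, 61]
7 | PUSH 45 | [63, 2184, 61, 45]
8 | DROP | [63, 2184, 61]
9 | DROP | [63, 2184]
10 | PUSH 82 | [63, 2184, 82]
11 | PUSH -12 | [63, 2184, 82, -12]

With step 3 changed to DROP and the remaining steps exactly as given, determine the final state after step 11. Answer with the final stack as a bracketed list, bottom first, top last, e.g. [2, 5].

(re-executing from step 3 with the substitution; state before step 3: [63, 61])
3 | DROP | [63]
4 | PUSH -26 | [63, -26]
5 | MUL | [-1638]
6 | SWAP | [-1638]
7 | PUSH 45 | [-1638, 45]
8 | DROP | [-1638]
9 | DROP | []
10 | PUSH 82 | [82]
11 | PUSH -12 | [82, -12]

[82, -12]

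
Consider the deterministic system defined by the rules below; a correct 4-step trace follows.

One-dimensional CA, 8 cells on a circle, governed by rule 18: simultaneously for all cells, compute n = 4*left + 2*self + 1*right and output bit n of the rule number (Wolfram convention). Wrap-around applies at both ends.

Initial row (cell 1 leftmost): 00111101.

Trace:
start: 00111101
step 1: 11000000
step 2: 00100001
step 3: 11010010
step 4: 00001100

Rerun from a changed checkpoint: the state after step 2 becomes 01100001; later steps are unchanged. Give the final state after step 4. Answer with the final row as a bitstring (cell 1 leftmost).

state after step 2 := 01100001
step 3: 00010010
step 4: 00101101

00101101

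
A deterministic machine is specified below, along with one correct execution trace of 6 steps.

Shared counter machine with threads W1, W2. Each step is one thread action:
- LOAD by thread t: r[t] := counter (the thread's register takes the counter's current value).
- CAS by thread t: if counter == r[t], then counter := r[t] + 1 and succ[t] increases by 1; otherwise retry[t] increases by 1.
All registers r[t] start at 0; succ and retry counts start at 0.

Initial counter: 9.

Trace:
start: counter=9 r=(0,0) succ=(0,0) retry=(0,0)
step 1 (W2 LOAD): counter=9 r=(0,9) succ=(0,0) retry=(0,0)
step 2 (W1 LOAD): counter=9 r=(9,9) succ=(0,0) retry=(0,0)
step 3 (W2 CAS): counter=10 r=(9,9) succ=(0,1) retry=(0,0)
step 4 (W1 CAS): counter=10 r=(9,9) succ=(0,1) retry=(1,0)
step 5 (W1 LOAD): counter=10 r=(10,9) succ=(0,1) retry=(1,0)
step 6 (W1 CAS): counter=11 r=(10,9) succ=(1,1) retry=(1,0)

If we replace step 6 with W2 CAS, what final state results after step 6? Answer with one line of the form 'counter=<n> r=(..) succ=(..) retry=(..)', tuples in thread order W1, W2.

counter=10 r=(10,9) succ=(0,1) retry=(1,1)

(re-executing from step 6 with the substitution; state before step 6: counter=10 r=(10,9) succ=(0,1) retry=(1,0))
step 6 (W2 CAS): counter=10 r=(10,9) succ=(0,1) retry=(1,1)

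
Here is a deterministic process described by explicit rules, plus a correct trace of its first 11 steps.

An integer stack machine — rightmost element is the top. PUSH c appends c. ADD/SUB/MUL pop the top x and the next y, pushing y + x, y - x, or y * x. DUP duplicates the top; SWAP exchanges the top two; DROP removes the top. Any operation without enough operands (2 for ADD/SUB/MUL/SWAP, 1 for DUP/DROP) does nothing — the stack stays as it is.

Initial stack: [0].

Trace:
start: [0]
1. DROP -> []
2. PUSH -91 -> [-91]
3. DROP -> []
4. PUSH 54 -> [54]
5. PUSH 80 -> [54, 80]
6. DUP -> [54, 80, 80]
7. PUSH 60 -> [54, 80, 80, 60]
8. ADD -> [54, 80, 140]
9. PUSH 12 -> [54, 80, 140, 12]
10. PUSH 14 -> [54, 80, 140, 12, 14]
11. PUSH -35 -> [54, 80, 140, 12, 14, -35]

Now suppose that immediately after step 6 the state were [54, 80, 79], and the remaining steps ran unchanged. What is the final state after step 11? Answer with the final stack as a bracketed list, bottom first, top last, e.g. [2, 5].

state after step 6 := [54, 80, 79]
7. PUSH 60 -> [54, 80, 79, 60]
8. ADD -> [54, 80, 139]
9. PUSH 12 -> [54, 80, 139, 12]
10. PUSH 14 -> [54, 80, 139, 12, 14]
11. PUSH -35 -> [54, 80, 139, 12, 14, -35]

[54, 80, 139, 12, 14, -35]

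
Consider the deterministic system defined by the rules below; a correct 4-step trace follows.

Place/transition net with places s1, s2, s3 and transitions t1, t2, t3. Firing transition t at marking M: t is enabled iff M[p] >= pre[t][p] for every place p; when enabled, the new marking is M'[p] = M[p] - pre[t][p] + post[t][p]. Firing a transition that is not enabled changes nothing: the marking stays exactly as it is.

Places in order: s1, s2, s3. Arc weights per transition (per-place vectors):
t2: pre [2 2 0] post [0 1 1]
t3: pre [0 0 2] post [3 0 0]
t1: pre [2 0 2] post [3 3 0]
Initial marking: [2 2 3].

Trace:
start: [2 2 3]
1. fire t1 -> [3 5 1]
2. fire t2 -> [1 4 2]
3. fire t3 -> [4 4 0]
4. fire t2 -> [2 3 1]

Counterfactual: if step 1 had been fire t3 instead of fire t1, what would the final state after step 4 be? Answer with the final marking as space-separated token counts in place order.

(re-executing from step 1 with the substitution; state before step 1: [2 2 3])
1. fire t3 -> [5 2 1]
2. fire t2 -> [3 1 2]
3. fire t3 -> [6 1 0]
4. fire t2 -> [6 1 0]

6 1 0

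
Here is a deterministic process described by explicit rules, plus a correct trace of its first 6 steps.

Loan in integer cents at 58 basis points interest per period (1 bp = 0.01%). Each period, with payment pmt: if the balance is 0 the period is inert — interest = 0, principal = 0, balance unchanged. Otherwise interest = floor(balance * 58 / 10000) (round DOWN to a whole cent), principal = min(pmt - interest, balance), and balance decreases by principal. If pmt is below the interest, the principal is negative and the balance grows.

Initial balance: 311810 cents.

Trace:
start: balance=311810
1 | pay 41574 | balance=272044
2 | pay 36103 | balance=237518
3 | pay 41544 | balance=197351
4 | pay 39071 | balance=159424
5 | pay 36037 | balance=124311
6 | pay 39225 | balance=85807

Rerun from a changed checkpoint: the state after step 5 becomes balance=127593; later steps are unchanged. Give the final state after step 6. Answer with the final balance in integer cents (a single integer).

state after step 5 := balance=127593
6 | pay 39225 | balance=89108

89108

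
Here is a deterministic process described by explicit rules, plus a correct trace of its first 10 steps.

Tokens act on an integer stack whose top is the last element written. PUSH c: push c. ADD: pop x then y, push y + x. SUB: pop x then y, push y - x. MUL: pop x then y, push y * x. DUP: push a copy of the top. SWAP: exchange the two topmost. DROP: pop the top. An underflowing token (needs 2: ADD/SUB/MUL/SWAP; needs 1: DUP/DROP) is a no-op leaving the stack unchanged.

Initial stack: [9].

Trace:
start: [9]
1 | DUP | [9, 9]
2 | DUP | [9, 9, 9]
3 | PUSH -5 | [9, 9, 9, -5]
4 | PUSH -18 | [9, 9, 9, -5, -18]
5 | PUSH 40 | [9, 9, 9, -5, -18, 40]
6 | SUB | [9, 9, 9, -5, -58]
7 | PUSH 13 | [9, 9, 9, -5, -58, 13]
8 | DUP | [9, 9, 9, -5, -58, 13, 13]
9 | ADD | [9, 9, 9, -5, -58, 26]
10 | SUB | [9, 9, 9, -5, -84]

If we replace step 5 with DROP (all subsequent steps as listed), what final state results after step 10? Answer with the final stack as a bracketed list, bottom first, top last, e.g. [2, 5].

[9, 9, -12]

(re-executing from step 5 with the substitution; state before step 5: [9, 9, 9, -5, -18])
5 | DROP | [9, 9, 9, -5]
6 | SUB | [9, 9, 14]
7 | PUSH 13 | [9, 9, 14, 13]
8 | DUP | [9, 9, 14, 13, 13]
9 | ADD | [9, 9, 14, 26]
10 | SUB | [9, 9, -12]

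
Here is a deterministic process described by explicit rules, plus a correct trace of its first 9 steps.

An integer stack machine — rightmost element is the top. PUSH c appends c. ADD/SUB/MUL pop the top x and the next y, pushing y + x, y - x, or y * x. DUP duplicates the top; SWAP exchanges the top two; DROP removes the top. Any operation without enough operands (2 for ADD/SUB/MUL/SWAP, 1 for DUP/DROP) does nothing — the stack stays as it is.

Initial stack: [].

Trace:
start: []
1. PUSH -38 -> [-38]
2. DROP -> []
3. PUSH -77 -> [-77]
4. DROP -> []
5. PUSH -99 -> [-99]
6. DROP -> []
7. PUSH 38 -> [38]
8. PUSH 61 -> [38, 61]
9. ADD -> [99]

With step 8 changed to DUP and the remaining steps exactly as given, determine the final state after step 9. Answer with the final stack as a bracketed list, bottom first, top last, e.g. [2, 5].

[76]

(re-executing from step 8 with the substitution; state before step 8: [38])
8. DUP -> [38, 38]
9. ADD -> [76]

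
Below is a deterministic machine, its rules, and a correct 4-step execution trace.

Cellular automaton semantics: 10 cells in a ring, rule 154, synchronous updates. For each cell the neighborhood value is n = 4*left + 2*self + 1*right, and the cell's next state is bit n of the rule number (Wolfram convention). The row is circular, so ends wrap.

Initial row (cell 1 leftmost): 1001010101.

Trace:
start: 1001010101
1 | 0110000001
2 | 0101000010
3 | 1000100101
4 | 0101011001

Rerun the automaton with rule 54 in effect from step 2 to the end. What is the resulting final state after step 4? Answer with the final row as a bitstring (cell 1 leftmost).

1000011110

(re-executing steps 2..4 under rule 54; state before step 2: 0110000001)
2 | 1001000011
3 | 0111100100
4 | 1000011110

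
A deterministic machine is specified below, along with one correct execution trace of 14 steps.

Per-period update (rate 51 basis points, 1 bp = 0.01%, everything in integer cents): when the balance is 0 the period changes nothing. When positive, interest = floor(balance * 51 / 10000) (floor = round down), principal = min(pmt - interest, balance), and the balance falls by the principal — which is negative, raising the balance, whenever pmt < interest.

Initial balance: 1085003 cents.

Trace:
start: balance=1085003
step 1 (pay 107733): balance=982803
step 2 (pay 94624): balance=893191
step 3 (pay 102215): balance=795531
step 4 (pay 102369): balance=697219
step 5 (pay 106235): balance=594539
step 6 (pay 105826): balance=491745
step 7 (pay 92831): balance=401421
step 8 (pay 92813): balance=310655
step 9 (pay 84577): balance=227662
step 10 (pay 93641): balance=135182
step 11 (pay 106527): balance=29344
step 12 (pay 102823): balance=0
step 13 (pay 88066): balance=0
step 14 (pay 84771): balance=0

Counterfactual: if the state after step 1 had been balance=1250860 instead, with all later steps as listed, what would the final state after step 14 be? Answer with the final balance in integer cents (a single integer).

state after step 1 := balance=1250860
step 2 (pay 94624): balance=1162615
step 3 (pay 102215): balance=1066329
step 4 (pay 102369): balance=969398
step 5 (pay 106235): balance=868106
step 6 (pay 105826): balance=766707
step 7 (pay 92831): balance=677786
step 8 (pay 92813): balance=588429
step 9 (pay 84577): balance=506852
step 10 (pay 93641): balance=415795
step 11 (pay 106527): balance=311388
step 12 (pay 102823): balance=210153
step 13 (pay 88066): balance=123158
step 14 (pay 84771): balance=39015

39015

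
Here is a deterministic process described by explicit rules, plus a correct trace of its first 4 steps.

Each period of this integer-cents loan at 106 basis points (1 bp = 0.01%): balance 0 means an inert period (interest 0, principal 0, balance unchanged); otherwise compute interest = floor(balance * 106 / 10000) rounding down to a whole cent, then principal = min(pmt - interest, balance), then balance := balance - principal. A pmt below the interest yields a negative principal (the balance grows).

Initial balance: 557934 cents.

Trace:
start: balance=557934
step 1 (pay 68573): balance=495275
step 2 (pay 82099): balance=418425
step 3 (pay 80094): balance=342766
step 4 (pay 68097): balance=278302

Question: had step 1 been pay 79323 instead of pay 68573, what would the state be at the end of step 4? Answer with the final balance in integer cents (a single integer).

267206

(re-executing from step 1 with the substitution; state before step 1: balance=557934)
step 1 (pay 79323): balance=484525
step 2 (pay 82099): balance=407561
step 3 (pay 80094): balance=331787
step 4 (pay 68097): balance=267206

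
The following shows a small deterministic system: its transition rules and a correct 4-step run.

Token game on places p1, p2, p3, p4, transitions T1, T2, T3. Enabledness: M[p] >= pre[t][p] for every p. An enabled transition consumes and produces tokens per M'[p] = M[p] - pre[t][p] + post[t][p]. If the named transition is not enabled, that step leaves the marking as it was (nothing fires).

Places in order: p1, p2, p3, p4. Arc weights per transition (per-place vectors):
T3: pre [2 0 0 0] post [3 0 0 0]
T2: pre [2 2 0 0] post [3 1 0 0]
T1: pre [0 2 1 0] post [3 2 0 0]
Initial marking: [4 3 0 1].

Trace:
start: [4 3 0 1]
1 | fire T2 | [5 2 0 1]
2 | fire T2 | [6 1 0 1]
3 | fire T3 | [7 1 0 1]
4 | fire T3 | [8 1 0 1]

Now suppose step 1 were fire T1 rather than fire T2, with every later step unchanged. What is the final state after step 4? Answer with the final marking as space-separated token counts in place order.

7 2 0 1

(re-executing from step 1 with the substitution; state before step 1: [4 3 0 1])
1 | fire T1 | [4 3 0 1]
2 | fire T2 | [5 2 0 1]
3 | fire T3 | [6 2 0 1]
4 | fire T3 | [7 2 0 1]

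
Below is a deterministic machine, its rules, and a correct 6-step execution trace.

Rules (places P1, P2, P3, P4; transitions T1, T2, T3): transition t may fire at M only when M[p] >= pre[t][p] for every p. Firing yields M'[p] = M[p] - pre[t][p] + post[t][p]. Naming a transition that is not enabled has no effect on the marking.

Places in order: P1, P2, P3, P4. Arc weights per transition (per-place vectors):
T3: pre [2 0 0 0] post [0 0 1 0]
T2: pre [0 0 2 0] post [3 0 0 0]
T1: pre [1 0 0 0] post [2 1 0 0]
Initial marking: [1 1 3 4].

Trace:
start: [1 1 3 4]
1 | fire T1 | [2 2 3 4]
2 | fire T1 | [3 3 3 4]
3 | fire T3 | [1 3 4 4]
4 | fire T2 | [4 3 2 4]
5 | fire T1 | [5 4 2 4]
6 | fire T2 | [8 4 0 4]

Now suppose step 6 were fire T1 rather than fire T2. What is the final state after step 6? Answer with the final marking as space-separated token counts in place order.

(re-executing from step 6 with the substitution; state before step 6: [5 4 2 4])
6 | fire T1 | [6 5 2 4]

6 5 2 4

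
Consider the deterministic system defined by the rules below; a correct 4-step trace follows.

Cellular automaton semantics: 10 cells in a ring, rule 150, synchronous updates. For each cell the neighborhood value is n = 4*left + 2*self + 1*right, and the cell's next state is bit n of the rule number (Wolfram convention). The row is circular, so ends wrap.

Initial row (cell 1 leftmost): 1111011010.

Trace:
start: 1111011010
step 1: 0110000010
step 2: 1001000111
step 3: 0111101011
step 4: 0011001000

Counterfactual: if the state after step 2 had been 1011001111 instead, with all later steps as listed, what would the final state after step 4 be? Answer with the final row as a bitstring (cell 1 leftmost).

1001000010

state after step 2 := 1011001111
step 3: 0000110111
step 4: 1001000010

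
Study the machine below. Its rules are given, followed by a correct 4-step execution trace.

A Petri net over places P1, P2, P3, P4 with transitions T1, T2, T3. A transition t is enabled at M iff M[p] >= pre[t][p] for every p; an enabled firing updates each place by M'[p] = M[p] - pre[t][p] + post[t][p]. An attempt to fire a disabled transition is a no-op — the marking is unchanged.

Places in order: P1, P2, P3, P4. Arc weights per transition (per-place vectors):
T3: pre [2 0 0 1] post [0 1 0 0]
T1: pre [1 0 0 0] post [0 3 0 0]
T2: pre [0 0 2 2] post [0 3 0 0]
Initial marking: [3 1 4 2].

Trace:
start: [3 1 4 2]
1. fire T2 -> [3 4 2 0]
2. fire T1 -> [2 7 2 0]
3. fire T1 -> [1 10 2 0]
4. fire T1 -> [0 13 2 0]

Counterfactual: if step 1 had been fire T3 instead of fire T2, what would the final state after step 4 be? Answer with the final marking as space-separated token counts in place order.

0 5 4 1

(re-executing from step 1 with the substitution; state before step 1: [3 1 4 2])
1. fire T3 -> [1 2 4 1]
2. fire T1 -> [0 5 4 1]
3. fire T1 -> [0 5 4 1]
4. fire T1 -> [0 5 4 1]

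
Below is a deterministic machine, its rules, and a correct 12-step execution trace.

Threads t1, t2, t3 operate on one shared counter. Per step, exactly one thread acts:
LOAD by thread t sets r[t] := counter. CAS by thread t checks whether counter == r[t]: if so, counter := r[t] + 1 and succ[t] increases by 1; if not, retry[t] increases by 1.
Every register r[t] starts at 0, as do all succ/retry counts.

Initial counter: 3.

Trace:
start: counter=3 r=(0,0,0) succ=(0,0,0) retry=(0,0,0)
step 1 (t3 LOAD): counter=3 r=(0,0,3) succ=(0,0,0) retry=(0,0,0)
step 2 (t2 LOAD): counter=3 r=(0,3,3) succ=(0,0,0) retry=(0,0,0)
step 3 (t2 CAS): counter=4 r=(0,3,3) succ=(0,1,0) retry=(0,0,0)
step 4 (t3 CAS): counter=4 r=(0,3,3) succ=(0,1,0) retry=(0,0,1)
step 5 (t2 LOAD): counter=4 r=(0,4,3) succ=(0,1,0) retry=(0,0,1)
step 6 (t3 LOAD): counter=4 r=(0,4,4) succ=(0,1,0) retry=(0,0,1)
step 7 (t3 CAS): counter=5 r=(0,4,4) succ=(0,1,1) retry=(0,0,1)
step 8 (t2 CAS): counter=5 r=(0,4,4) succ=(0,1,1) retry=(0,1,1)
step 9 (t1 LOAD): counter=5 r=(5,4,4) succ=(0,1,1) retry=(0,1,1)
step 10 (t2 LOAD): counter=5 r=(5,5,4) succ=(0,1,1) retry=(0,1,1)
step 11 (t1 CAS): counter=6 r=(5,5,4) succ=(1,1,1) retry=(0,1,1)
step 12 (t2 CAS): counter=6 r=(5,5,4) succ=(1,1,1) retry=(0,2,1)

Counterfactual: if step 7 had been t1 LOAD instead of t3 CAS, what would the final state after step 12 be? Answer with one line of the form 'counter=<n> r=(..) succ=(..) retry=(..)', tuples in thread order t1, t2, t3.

counter=6 r=(5,5,4) succ=(1,2,0) retry=(0,1,1)

(re-executing from step 7 with the substitution; state before step 7: counter=4 r=(0,4,4) succ=(0,1,0) retry=(0,0,1))
step 7 (t1 LOAD): counter=4 r=(4,4,4) succ=(0,1,0) retry=(0,0,1)
step 8 (t2 CAS): counter=5 r=(4,4,4) succ=(0,2,0) retry=(0,0,1)
step 9 (t1 LOAD): counter=5 r=(5,4,4) succ=(0,2,0) retry=(0,0,1)
step 10 (t2 LOAD): counter=5 r=(5,5,4) succ=(0,2,0) retry=(0,0,1)
step 11 (t1 CAS): counter=6 r=(5,5,4) succ=(1,2,0) retry=(0,0,1)
step 12 (t2 CAS): counter=6 r=(5,5,4) succ=(1,2,0) retry=(0,1,1)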